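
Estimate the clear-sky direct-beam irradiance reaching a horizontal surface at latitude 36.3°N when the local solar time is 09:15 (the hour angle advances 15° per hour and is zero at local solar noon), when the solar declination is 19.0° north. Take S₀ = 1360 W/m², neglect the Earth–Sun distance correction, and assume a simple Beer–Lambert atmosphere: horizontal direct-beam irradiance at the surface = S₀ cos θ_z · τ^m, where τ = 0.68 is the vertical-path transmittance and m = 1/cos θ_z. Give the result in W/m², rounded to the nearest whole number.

629 W/m²

Hour angle H = 15° × (9.25 − 12) = -41.25°.
cos θ_z = sin(36.3°) sin(19.0°) + cos(36.3°) cos(19.0°) cos(-41.25°) = 0.1927 + 0.5729 = 0.7656.
Air mass m = 1/cos θ_z = 1/0.7656 = 1.306; τ^m = 0.68^1.306 = 0.6043.
Surface direct beam = 1360 × 0.7656 × 0.6043 = 629.21 W/m².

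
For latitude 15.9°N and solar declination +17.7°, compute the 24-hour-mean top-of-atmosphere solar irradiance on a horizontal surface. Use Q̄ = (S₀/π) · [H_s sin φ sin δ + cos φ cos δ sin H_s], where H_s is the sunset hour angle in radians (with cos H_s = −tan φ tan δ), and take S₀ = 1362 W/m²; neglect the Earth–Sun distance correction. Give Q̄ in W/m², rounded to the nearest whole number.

456 W/m²

−tan φ tan δ = −(0.2849)(0.3191) = -0.0909; H_s = arccos(-0.0909) = 95.22°. In radians, H_s = 1.6619.
H_s sin φ sin δ = 1.6619 × 0.2740 × 0.3040 = 0.1384.
cos φ cos δ sin H_s = 0.9617 × 0.9527 × 0.9959 = 0.9125.
Q̄ = (1362/π) × (0.1384 + 0.9125) = 433.54 × 1.0509 = 455.61 W/m².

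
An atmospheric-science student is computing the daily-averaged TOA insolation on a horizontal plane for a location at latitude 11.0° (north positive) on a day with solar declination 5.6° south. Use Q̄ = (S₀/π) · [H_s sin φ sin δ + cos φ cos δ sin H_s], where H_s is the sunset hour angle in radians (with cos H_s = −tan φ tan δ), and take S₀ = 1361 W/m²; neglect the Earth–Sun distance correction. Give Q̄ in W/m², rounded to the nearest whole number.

−tan φ tan δ = −(0.1944)(-0.0981) = 0.0191; H_s = arccos(0.0191) = 88.91°. In radians, H_s = 1.5518.
H_s sin φ sin δ = 1.5518 × 0.1908 × -0.0976 = -0.0289.
cos φ cos δ sin H_s = 0.9816 × 0.9952 × 0.9998 = 0.9767.
Q̄ = (1361/π) × (-0.0289 + 0.9767) = 433.22 × 0.9478 = 410.61 W/m².

411 W/m²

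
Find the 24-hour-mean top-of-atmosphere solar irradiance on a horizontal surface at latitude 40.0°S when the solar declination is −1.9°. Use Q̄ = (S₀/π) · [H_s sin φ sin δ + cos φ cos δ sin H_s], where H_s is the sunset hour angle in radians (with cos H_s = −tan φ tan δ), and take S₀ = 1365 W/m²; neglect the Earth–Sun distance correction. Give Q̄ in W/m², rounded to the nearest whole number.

347 W/m²

−tan φ tan δ = −(-0.8391)(-0.0332) = -0.0279; H_s = arccos(-0.0279) = 91.60°. In radians, H_s = 1.5987.
H_s sin φ sin δ = 1.5987 × -0.6428 × -0.0332 = 0.0341.
cos φ cos δ sin H_s = 0.7660 × 0.9995 × 0.9996 = 0.7653.
Q̄ = (1365/π) × (0.0341 + 0.7653) = 434.49 × 0.7994 = 347.33 W/m².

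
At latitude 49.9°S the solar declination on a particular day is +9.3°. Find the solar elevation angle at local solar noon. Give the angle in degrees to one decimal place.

At local solar noon the hour angle is zero, so the elevation is 90° − |φ − δ| = 90° − |-49.9° − (9.3°)| = 90° − 59.2° = 30.8°.

30.8°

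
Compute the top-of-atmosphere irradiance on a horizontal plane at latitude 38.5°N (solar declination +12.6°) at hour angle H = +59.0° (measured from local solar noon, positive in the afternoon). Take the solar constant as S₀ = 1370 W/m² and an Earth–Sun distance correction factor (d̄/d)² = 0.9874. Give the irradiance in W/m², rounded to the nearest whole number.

716 W/m²

cos θ_z = sin φ sin δ + cos φ cos δ cos H = (0.6225)(0.2181) + (0.7826)(0.9759)(0.5150) = 0.5291.
Top-of-atmosphere irradiance = S₀ (d̄/d)² cos θ_z = 1370 × 0.9874 × 0.5291 = 715.73 W/m².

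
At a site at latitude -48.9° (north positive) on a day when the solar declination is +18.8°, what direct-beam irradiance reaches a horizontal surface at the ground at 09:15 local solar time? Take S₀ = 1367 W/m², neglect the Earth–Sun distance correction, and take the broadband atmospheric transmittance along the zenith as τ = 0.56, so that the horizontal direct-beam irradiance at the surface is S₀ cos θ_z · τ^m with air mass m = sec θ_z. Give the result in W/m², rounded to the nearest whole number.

23 W/m²

Hour angle H = 15° × (9.25 − 12) = -41.25°.
With φ = -48.9°, δ = 18.8°, H = -41.25°: sin φ sin δ = -0.2428, cos φ cos δ cos H = 0.4679, so cos θ_z = 0.2251.
Air mass m = 1/cos θ_z = 1/0.2251 = 4.442; τ^m = 0.56^4.442 = 0.0761.
Surface direct beam = 1367 × 0.2251 × 0.0761 = 23.42 W/m².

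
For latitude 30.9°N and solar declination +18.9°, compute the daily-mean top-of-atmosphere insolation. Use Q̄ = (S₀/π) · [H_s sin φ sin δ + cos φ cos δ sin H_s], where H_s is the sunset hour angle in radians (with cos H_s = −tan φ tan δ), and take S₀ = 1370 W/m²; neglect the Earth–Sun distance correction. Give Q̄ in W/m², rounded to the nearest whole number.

475 W/m²

The sunset hour angle satisfies cos H_s = −tan φ tan δ = -0.2049, giving H_s = 101.82°. In radians, H_s = 1.7771.
H_s sin φ sin δ = 1.7771 × 0.5135 × 0.3239 = 0.2956.
cos φ cos δ sin H_s = 0.8581 × 0.9461 × 0.9788 = 0.7946.
Q̄ = (1370/π) × (0.2956 + 0.7946) = 436.08 × 1.0902 = 475.41 W/m².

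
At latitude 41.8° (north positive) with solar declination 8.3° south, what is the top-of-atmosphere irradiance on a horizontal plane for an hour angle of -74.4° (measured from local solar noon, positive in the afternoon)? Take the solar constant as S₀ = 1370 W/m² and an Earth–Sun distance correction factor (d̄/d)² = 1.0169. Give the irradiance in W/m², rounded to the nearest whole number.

With φ = 41.8°, δ = -8.3°, H = -74.40°: sin φ sin δ = -0.0962, cos φ cos δ cos H = 0.1984, so cos θ_z = 0.1022.
Top-of-atmosphere irradiance = S₀ (d̄/d)² cos θ_z = 1370 × 1.0169 × 0.1022 = 142.38 W/m².

142 W/m²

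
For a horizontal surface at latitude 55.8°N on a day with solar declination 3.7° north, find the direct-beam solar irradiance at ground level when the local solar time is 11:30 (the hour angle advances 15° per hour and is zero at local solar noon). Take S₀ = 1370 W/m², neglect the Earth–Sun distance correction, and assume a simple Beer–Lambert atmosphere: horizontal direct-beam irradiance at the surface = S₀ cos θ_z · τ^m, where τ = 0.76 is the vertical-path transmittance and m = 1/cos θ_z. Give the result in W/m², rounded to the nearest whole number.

532 W/m²

Hour angle H = 15° × (11.5 − 12) = -7.50°.
cos θ_z = sin φ sin δ + cos φ cos δ cos H = (0.8271)(0.0645) + (0.5621)(0.9979)(0.9914) = 0.6094.
Air mass m = 1/cos θ_z = 1/0.6094 = 1.641; τ^m = 0.76^1.641 = 0.6374.
Surface direct beam = 1370 × 0.6094 × 0.6374 = 532.15 W/m².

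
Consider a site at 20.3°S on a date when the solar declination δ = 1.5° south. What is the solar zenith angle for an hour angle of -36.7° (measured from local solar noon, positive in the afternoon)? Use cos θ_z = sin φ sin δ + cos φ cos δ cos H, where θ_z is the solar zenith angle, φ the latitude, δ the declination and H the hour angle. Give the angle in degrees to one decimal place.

With φ = -20.3°, δ = -1.5°, H = -36.70°: sin φ sin δ = 0.0091, cos φ cos δ cos H = 0.7517, so cos θ_z = 0.7608.
θ_z = arccos(0.7608) = 40.47°.

40.5°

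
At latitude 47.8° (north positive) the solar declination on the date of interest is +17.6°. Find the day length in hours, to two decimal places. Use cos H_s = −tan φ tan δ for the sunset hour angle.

−tan φ tan δ = −(1.1028)(0.3172) = -0.3498; H_s = arccos(-0.3498) = 110.48°.
Day length = 2 H_s / 15° h⁻¹ = 220.96° / 15 = 14.731 h.

14.73 hours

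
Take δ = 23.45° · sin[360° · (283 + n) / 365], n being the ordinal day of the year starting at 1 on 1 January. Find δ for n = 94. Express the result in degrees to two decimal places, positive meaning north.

+4.81°

360 × (283 + 94) / 365 = 371.836°; sin(371.836°) = 0.2051.
δ = 23.45 × 0.2051 = 4.810° ≈ +4.81°.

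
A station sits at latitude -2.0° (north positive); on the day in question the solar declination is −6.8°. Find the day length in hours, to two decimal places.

−tan φ tan δ = −(-0.0349)(-0.1192) = -0.0042; H_s = arccos(-0.0042) = 90.24°.
Day length = 2 H_s / 15° h⁻¹ = 180.48° / 15 = 12.032 h.

12.03 hours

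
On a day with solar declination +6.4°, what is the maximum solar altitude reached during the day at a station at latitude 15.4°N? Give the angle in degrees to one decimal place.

At local solar noon the hour angle is zero, so the elevation is 90° − |φ − δ| = 90° − |15.4° − (6.4°)| = 90° − 9.0° = 81.0°.

81.0°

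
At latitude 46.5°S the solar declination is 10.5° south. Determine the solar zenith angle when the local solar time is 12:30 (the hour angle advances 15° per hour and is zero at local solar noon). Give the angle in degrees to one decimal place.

36.6°

Hour angle H = 15° × (12.5 − 12) = 7.50°.
cos θ_z = sin(-46.5°) sin(-10.5°) + cos(-46.5°) cos(-10.5°) cos(7.50°) = 0.1322 + 0.6710 = 0.8032.
θ_z = arccos(0.8032) = 36.56°.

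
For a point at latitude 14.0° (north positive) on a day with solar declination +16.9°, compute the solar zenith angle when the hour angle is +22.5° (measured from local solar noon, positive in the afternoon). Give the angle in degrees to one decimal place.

21.9°

cos θ_z = sin φ sin δ + cos φ cos δ cos H = (0.2419)(0.2907) + (0.9703)(0.9568)(0.9239) = 0.9281.
θ_z = arccos(0.9281) = 21.86°.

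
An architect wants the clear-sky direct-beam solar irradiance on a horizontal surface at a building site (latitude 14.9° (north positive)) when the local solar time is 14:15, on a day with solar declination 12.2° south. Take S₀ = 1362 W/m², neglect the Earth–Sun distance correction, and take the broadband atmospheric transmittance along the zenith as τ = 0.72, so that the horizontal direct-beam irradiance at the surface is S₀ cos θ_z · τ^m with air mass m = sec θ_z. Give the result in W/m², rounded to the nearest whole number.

635 W/m²

Hour angle H = 15° × (14.25 − 12) = 33.75°.
cos θ_z = sin(14.9°) sin(-12.2°) + cos(14.9°) cos(-12.2°) cos(33.75°) = -0.0543 + 0.7854 = 0.7311.
Air mass m = 1/cos θ_z = 1/0.7311 = 1.368; τ^m = 0.72^1.368 = 0.6380.
Surface direct beam = 1362 × 0.7311 × 0.6380 = 635.29 W/m².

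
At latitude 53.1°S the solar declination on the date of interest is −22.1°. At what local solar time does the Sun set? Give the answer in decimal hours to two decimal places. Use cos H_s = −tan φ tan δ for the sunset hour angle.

20.18 h

The sunset hour angle satisfies cos H_s = −tan φ tan δ = -0.5408, giving H_s = 122.74°.
Sunset is at 12 + H_s/15 = 12 + 8.183 = 20.183 h local solar time.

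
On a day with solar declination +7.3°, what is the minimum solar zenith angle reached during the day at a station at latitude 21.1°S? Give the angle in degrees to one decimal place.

At local solar noon the hour angle is zero, so the zenith angle is |φ − δ| = |-21.1° − (7.3°)| = 28.4°.

28.4°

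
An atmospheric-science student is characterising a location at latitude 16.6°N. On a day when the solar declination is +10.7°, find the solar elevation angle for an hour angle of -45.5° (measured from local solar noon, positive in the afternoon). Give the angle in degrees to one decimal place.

cos θ_z = sin φ sin δ + cos φ cos δ cos H = (0.2857)(0.1857) + (0.9583)(0.9826)(0.7009) = 0.7130.
θ_z = arccos(0.7130) = 44.52°, so the elevation is 90° − 44.52° = 45.48°.

45.5°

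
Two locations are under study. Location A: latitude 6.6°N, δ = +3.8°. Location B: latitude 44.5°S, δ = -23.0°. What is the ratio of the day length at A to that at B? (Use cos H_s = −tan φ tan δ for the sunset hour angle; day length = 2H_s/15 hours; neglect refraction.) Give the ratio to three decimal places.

0.789

A: H_s = arccos(−tan 6.6° · tan 3.8°) = 90.44°, so 2H_s/15 = 12.0587 h.
B: H_s = arccos(−tan -44.5° · tan -23.0°) = 114.65°, so 2H_s/15 = 15.2867 h.
Ratio A/B = 12.0587 / 15.2867 = 0.7888.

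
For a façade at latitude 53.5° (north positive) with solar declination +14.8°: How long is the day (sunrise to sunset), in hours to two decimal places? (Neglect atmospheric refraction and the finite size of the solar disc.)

14.79 hours

−tan φ tan δ = −(1.3514)(0.2642) = -0.3570; H_s = arccos(-0.3570) = 110.92°.
Day length = 2 H_s / 15° h⁻¹ = 221.84° / 15 = 14.789 h.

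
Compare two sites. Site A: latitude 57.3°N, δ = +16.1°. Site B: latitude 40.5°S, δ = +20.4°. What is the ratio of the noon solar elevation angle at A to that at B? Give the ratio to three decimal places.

1.677

A: 90° − |57.3 − (16.1)| = 48.80°.
B: 90° − |-40.5 − (20.4)| = 29.10°.
Ratio A/B = 48.8000 / 29.1000 = 1.6770.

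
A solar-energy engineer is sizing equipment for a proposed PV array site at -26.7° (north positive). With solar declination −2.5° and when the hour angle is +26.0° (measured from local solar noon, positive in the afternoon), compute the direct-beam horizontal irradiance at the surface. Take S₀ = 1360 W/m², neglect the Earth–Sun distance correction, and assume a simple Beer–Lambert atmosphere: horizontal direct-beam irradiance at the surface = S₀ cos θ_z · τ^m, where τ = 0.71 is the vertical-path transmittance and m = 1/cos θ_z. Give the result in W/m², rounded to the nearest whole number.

737 W/m²

With φ = -26.7°, δ = -2.5°, H = 26.00°: sin φ sin δ = 0.0196, cos φ cos δ cos H = 0.8022, so cos θ_z = 0.8218.
Air mass m = 1/cos θ_z = 1/0.8218 = 1.217; τ^m = 0.71^1.217 = 0.6591.
Surface direct beam = 1360 × 0.8218 × 0.6591 = 736.64 W/m².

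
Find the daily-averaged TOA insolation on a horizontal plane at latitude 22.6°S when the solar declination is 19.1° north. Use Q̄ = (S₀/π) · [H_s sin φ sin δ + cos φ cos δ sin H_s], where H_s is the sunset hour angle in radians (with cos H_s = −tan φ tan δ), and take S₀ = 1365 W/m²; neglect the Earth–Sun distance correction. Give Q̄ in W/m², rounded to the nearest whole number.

The sunset hour angle satisfies cos H_s = −tan φ tan δ = 0.1441, giving H_s = 81.71°. In radians, H_s = 1.4261.
H_s sin φ sin δ = 1.4261 × -0.3843 × 0.3272 = -0.1793.
cos φ cos δ sin H_s = 0.9232 × 0.9449 × 0.9895 = 0.8632.
Q̄ = (1365/π) × (-0.1793 + 0.8632) = 434.49 × 0.6839 = 297.15 W/m².

297 W/m²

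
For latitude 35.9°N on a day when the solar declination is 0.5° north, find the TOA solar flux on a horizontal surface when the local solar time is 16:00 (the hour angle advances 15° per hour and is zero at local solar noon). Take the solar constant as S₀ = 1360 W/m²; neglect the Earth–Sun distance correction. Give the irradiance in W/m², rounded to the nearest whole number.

558 W/m²

Hour angle H = 15° × (16 − 12) = 60.00°.
With φ = 35.9°, δ = 0.5°, H = 60.00°: sin φ sin δ = 0.0051, cos φ cos δ cos H = 0.4050, so cos θ_z = 0.4101.
Top-of-atmosphere irradiance = S₀ cos θ_z = 1360 × 0.4101 = 557.74 W/m².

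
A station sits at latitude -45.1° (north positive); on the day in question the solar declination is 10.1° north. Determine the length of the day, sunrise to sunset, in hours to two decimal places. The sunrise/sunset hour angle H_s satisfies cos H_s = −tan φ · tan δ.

10.63 hours

The sunset hour angle satisfies cos H_s = −tan φ tan δ = 0.1787, giving H_s = 79.71°.
Day length = 2 H_s / 15° h⁻¹ = 159.42° / 15 = 10.628 h.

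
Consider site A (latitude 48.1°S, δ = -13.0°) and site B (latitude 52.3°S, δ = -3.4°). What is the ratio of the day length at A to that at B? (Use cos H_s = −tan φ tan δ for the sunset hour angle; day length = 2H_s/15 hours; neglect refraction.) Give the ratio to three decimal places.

A: H_s = arccos(−tan -48.1° · tan -13.0°) = 104.91°, so 2H_s/15 = 13.9880 h.
B: H_s = arccos(−tan -52.3° · tan -3.4°) = 94.41°, so 2H_s/15 = 12.5880 h.
Ratio A/B = 13.9880 / 12.5880 = 1.1112.

1.111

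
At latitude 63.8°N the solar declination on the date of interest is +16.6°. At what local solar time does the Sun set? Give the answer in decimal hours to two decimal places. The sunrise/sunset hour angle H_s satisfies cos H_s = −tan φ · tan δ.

cos H_s = −tan(63.8°) · tan(16.6°) = -0.6058, so H_s = arccos(-0.6058) = 127.29°.
Sunset is at 12 + H_s/15 = 12 + 8.486 = 20.486 h local solar time.

20.49 h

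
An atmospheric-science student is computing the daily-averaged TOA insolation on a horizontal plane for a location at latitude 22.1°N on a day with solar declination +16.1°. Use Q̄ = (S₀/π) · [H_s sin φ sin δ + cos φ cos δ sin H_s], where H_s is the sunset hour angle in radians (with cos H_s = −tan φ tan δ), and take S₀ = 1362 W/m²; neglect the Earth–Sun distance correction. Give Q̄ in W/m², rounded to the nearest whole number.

cos H_s = −tan(22.1°) · tan(16.1°) = -0.1172, so H_s = arccos(-0.1172) = 96.73°. In radians, H_s = 1.6883.
H_s sin φ sin δ = 1.6883 × 0.3762 × 0.2773 = 0.1761.
cos φ cos δ sin H_s = 0.9265 × 0.9608 × 0.9931 = 0.8840.
Q̄ = (1362/π) × (0.1761 + 0.8840) = 433.54 × 1.0601 = 459.60 W/m².

460 W/m²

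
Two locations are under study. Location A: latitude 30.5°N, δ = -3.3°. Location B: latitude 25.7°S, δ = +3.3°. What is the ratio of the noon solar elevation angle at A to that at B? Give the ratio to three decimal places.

0.921

A: 90° − |30.5 − (-3.3)| = 56.20°.
B: 90° − |-25.7 − (3.3)| = 61.00°.
Ratio A/B = 56.2000 / 61.0000 = 0.9213.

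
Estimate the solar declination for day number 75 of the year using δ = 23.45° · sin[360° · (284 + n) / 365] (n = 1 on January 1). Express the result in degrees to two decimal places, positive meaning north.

360 × (284 + 75) / 365 = 354.082°; sin(354.082°) = -0.1031.
δ = 23.45 × -0.1031 = -2.418° ≈ -2.42°.

-2.42°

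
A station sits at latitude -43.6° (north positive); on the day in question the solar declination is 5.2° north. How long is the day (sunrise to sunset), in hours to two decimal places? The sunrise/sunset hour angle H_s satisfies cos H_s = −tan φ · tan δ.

cos H_s = −tan(-43.6°) · tan(5.2°) = 0.0867, so H_s = arccos(0.0867) = 85.03°.
Day length = 2 H_s / 15° h⁻¹ = 170.06° / 15 = 11.337 h.

11.34 hours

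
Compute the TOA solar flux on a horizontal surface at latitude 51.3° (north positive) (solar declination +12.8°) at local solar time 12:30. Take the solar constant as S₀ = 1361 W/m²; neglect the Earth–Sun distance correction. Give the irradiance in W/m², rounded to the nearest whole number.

1058 W/m²

Hour angle H = 15° × (12.5 − 12) = 7.50°.
cos θ_z = sin φ sin δ + cos φ cos δ cos H = (0.7804)(0.2215) + (0.6252)(0.9751)(0.9914) = 0.7772.
Top-of-atmosphere irradiance = S₀ cos θ_z = 1361 × 0.7772 = 1057.77 W/m².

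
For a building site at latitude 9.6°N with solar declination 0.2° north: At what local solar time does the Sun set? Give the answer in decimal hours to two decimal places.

−tan φ tan δ = −(0.1691)(0.0035) = -0.0006; H_s = arccos(-0.0006) = 90.03°.
Sunset is at 12 + H_s/15 = 12 + 6.002 = 18.002 h local solar time.

18.00 h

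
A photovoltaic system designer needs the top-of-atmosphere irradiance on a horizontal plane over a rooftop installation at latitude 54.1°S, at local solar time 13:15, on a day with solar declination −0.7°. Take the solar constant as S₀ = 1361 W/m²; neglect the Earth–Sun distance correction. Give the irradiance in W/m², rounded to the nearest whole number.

Hour angle H = 15° × (13.25 − 12) = 18.75°.
cos θ_z = sin(-54.1°) sin(-0.7°) + cos(-54.1°) cos(-0.7°) cos(18.75°) = 0.0099 + 0.5552 = 0.5651.
Top-of-atmosphere irradiance = S₀ cos θ_z = 1361 × 0.5651 = 769.10 W/m².

769 W/m²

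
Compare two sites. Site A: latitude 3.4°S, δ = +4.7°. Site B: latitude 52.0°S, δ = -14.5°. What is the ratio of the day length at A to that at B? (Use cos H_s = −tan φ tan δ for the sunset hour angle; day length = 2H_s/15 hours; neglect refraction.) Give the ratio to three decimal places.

A: H_s = arccos(−tan -3.4° · tan 4.7°) = 89.72°, so 2H_s/15 = 11.9627 h.
B: H_s = arccos(−tan -52.0° · tan -14.5°) = 109.33°, so 2H_s/15 = 14.5773 h.
Ratio A/B = 11.9627 / 14.5773 = 0.8206.

0.821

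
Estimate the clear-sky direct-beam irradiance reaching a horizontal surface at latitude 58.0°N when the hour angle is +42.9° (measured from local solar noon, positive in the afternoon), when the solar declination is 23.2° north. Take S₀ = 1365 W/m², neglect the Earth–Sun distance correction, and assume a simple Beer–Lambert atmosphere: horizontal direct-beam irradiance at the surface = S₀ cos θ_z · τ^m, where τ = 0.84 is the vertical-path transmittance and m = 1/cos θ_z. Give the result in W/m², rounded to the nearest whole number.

cos θ_z = sin φ sin δ + cos φ cos δ cos H = (0.8480)(0.3939) + (0.5299)(0.9191)(0.7325) = 0.6908.
Air mass m = 1/cos θ_z = 1/0.6908 = 1.448; τ^m = 0.84^1.448 = 0.7769.
Surface direct beam = 1365 × 0.6908 × 0.7769 = 732.57 W/m².

733 W/m²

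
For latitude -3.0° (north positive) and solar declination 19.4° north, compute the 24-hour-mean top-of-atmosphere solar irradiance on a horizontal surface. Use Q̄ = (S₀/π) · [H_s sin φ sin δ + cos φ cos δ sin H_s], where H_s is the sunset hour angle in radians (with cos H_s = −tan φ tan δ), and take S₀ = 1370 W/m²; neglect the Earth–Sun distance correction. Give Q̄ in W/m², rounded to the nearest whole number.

−tan φ tan δ = −(-0.0524)(0.3522) = 0.0185; H_s = arccos(0.0185) = 88.94°. In radians, H_s = 1.5523.
H_s sin φ sin δ = 1.5523 × -0.0523 × 0.3322 = -0.0270.
cos φ cos δ sin H_s = 0.9986 × 0.9432 × 0.9998 = 0.9417.
Q̄ = (1370/π) × (-0.0270 + 0.9417) = 436.08 × 0.9147 = 398.88 W/m².

399 W/m²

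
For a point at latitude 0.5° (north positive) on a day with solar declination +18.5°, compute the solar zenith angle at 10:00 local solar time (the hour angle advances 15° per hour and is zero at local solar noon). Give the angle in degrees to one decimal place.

Hour angle H = 15° × (10 − 12) = -30.00°.
cos θ_z = sin φ sin δ + cos φ cos δ cos H = (0.0087)(0.3173) + (1.0000)(0.9483)(0.8660) = 0.8240.
θ_z = arccos(0.8240) = 34.51°.

34.5°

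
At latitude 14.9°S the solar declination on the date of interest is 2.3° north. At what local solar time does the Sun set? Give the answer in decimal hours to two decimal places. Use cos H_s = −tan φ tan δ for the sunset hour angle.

−tan φ tan δ = −(-0.2661)(0.0402) = 0.0107; H_s = arccos(0.0107) = 89.39°.
Sunset is at 12 + H_s/15 = 12 + 5.959 = 17.959 h local solar time.

17.96 h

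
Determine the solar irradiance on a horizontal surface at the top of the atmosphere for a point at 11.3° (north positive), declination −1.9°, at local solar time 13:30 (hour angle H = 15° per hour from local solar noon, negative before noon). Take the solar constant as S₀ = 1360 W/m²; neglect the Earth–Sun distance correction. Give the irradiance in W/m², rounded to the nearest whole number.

1223 W/m²

Hour angle H = 15° × (13.5 − 12) = 22.50°.
With φ = 11.3°, δ = -1.9°, H = 22.50°: sin φ sin δ = -0.0065, cos φ cos δ cos H = 0.9055, so cos θ_z = 0.8990.
Top-of-atmosphere irradiance = S₀ cos θ_z = 1360 × 0.8990 = 1222.64 W/m².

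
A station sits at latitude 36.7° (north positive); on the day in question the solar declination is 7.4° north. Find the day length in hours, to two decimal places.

12.74 hours

The sunset hour angle satisfies cos H_s = −tan φ tan δ = -0.0968, giving H_s = 95.55°.
Day length = 2 H_s / 15° h⁻¹ = 191.10° / 15 = 12.740 h.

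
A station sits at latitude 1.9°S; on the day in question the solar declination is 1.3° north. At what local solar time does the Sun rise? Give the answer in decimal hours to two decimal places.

6.00 h

cos H_s = −tan(-1.9°) · tan(1.3°) = 0.0008, so H_s = arccos(0.0008) = 89.95°.
Sunrise is at 12 − H_s/15 = 12 − 5.997 = 6.003 h local solar time.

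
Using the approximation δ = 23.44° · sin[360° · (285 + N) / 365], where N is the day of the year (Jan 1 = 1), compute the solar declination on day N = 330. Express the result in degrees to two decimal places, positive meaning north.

360 × (285 + 330) / 365 = 606.575°; sin(606.575°) = -0.9176.
δ = 23.44 × -0.9176 = -21.509° ≈ -21.51°.

-21.51°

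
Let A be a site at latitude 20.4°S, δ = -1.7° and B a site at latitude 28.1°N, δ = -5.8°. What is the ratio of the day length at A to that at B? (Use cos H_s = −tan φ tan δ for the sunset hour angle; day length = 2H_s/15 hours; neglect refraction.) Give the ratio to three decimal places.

A: H_s = arccos(−tan -20.4° · tan -1.7°) = 90.63°, so 2H_s/15 = 12.0840 h.
B: H_s = arccos(−tan 28.1° · tan -5.8°) = 86.89°, so 2H_s/15 = 11.5853 h.
Ratio A/B = 12.0840 / 11.5853 = 1.0430.

1.043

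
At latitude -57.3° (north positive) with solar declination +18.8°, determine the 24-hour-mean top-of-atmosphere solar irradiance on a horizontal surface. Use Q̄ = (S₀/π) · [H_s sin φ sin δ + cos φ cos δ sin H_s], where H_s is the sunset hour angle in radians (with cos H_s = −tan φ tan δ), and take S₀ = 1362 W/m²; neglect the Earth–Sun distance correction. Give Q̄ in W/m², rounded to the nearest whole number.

69 W/m²

The sunset hour angle satisfies cos H_s = −tan φ tan δ = 0.5303, giving H_s = 57.97°. In radians, H_s = 1.0118.
H_s sin φ sin δ = 1.0118 × -0.8415 × 0.3223 = -0.2744.
cos φ cos δ sin H_s = 0.5402 × 0.9466 × 0.8478 = 0.4335.
Q̄ = (1362/π) × (-0.2744 + 0.4335) = 433.54 × 0.1591 = 68.98 W/m².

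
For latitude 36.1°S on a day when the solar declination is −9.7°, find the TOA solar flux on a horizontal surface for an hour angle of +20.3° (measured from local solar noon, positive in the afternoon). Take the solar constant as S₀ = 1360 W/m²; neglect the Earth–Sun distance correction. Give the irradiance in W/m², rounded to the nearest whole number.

1151 W/m²

With φ = -36.1°, δ = -9.7°, H = 20.30°: sin φ sin δ = 0.0993, cos φ cos δ cos H = 0.7470, so cos θ_z = 0.8463.
Top-of-atmosphere irradiance = S₀ cos θ_z = 1360 × 0.8463 = 1150.97 W/m².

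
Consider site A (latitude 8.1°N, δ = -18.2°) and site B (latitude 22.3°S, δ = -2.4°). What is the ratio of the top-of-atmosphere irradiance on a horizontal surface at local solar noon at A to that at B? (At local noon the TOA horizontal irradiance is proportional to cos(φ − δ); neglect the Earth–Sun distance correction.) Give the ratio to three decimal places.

0.953

A: cos θ_z = cos(8.1° − (-18.2°)) = 0.8965.
B: cos θ_z = cos(-22.3° − (-2.4°)) = 0.9403.
Ratio A/B = 0.8965 / 0.9403 = 0.9534.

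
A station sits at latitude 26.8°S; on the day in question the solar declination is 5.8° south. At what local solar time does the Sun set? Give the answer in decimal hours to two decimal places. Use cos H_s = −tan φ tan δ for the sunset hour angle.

cos H_s = −tan(-26.8°) · tan(-5.8°) = -0.0513, so H_s = arccos(-0.0513) = 92.94°.
Sunset is at 12 + H_s/15 = 12 + 6.196 = 18.196 h local solar time.

18.20 h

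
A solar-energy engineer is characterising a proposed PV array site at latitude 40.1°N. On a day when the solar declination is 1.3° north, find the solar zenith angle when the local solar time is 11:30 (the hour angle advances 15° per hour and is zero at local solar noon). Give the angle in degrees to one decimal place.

Hour angle H = 15° × (11.5 − 12) = -7.50°.
With φ = 40.1°, δ = 1.3°, H = -7.50°: sin φ sin δ = 0.0146, cos φ cos δ cos H = 0.7582, so cos θ_z = 0.7728.
θ_z = arccos(0.7728) = 39.39°.

39.4°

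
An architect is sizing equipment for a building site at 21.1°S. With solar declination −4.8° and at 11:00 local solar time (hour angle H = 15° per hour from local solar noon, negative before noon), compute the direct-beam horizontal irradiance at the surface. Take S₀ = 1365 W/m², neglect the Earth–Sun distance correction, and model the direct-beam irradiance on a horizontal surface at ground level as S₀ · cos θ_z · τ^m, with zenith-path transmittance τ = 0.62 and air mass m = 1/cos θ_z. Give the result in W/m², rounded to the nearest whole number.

757 W/m²

Hour angle H = 15° × (11 − 12) = -15.00°.
With φ = -21.1°, δ = -4.8°, H = -15.00°: sin φ sin δ = 0.0301, cos φ cos δ cos H = 0.8980, so cos θ_z = 0.9281.
Air mass m = 1/cos θ_z = 1/0.9281 = 1.077; τ^m = 0.62^1.077 = 0.5976.
Surface direct beam = 1365 × 0.9281 × 0.5976 = 757.07 W/m².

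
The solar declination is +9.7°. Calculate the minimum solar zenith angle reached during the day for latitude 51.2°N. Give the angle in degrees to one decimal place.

41.5°

At local solar noon the hour angle is zero, so the zenith angle is |φ − δ| = |51.2° − (9.7°)| = 41.5°.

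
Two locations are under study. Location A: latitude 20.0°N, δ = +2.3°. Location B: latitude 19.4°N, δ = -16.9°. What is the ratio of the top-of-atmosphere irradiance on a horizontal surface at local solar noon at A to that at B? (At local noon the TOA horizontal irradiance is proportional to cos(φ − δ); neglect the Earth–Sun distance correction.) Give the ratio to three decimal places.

1.182

A: cos θ_z = cos(20.0° − (2.3°)) = 0.9527.
B: cos θ_z = cos(19.4° − (-16.9°)) = 0.8059.
Ratio A/B = 0.9527 / 0.8059 = 1.1822.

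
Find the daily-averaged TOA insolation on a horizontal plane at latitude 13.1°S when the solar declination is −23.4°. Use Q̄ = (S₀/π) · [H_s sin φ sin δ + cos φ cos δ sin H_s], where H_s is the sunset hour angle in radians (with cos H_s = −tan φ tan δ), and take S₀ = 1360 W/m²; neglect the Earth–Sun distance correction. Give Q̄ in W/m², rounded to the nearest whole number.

450 W/m²

−tan φ tan δ = −(-0.2327)(-0.4327) = -0.1007; H_s = arccos(-0.1007) = 95.78°. In radians, H_s = 1.6717.
H_s sin φ sin δ = 1.6717 × -0.2267 × -0.3971 = 0.1505.
cos φ cos δ sin H_s = 0.9740 × 0.9178 × 0.9949 = 0.8894.
Q̄ = (1360/π) × (0.1505 + 0.8894) = 432.90 × 1.0399 = 450.17 W/m².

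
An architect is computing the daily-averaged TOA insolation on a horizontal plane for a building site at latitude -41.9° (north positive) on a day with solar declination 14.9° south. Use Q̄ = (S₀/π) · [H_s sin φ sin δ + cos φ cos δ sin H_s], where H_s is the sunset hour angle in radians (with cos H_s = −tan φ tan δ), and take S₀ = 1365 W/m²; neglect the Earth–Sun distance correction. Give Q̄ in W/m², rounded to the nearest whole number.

−tan φ tan δ = −(-0.8972)(-0.2661) = -0.2387; H_s = arccos(-0.2387) = 103.81°. In radians, H_s = 1.8118.
H_s sin φ sin δ = 1.8118 × -0.6678 × -0.2571 = 0.3111.
cos φ cos δ sin H_s = 0.7443 × 0.9664 × 0.9711 = 0.6985.
Q̄ = (1365/π) × (0.3111 + 0.6985) = 434.49 × 1.0096 = 438.66 W/m².

439 W/m²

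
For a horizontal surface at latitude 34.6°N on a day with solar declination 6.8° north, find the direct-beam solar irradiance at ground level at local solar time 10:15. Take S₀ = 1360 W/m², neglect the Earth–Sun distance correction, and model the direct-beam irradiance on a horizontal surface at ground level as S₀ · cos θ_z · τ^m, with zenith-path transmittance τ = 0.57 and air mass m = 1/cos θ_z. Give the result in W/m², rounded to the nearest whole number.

Hour angle H = 15° × (10.25 − 12) = -26.25°.
cos θ_z = sin φ sin δ + cos φ cos δ cos H = (0.5678)(0.1184) + (0.8231)(0.9930)(0.8969) = 0.8003.
Air mass m = 1/cos θ_z = 1/0.8003 = 1.250; τ^m = 0.57^1.250 = 0.4953.
Surface direct beam = 1360 × 0.8003 × 0.4953 = 539.09 W/m².

539 W/m²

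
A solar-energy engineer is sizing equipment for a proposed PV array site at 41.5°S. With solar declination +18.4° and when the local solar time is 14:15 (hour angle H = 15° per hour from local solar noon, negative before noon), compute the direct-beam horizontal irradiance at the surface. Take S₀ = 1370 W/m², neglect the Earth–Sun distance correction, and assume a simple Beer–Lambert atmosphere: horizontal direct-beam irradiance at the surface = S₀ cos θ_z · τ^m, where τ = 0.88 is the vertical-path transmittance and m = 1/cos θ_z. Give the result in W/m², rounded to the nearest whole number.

Hour angle H = 15° × (14.25 − 12) = 33.75°.
With φ = -41.5°, δ = 18.4°, H = 33.75°: sin φ sin δ = -0.2092, cos φ cos δ cos H = 0.5909, so cos θ_z = 0.3817.
Air mass m = 1/cos θ_z = 1/0.3817 = 2.620; τ^m = 0.88^2.620 = 0.7154.
Surface direct beam = 1370 × 0.3817 × 0.7154 = 374.10 W/m².

374 W/m²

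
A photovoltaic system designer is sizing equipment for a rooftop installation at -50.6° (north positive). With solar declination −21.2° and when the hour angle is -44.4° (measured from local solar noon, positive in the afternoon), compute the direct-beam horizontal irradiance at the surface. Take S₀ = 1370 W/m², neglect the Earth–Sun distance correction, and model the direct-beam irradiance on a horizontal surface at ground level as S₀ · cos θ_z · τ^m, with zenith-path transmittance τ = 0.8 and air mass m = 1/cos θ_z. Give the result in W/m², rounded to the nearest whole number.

700 W/m²

With φ = -50.6°, δ = -21.2°, H = -44.40°: sin φ sin δ = 0.2794, cos φ cos δ cos H = 0.4228, so cos θ_z = 0.7022.
Air mass m = 1/cos θ_z = 1/0.7022 = 1.424; τ^m = 0.8^1.424 = 0.7278.
Surface direct beam = 1370 × 0.7022 × 0.7278 = 700.15 W/m².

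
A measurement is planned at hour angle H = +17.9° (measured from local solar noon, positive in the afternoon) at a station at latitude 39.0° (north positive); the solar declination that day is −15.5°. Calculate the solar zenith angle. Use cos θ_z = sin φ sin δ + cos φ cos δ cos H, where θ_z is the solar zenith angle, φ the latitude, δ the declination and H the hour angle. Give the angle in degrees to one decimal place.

57.0°

cos θ_z = sin(39.0°) sin(-15.5°) + cos(39.0°) cos(-15.5°) cos(17.90°) = -0.1682 + 0.7126 = 0.5444.
θ_z = arccos(0.5444) = 57.02°.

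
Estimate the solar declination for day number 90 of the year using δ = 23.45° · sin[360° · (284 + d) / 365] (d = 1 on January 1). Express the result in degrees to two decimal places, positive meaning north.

+3.62°

360 × (284 + 90) / 365 = 368.877°; sin(368.877°) = 0.1543.
δ = 23.45 × 0.1543 = 3.618° ≈ +3.62°.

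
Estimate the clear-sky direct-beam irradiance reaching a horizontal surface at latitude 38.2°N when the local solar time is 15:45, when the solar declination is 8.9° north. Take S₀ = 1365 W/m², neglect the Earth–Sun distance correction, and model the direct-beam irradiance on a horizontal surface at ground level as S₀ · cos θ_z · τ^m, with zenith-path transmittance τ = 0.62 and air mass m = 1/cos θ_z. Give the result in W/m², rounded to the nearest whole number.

Hour angle H = 15° × (15.75 − 12) = 56.25°.
With φ = 38.2°, δ = 8.9°, H = 56.25°: sin φ sin δ = 0.0957, cos φ cos δ cos H = 0.4313, so cos θ_z = 0.5270.
Air mass m = 1/cos θ_z = 1/0.5270 = 1.898; τ^m = 0.62^1.898 = 0.4036.
Surface direct beam = 1365 × 0.5270 × 0.4036 = 290.33 W/m².

290 W/m²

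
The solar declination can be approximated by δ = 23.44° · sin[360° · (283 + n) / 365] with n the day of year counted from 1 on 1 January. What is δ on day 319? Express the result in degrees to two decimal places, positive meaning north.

360 × (283 + 319) / 365 = 593.753°; sin(593.753°) = -0.8065.
δ = 23.44 × -0.8065 = -18.904° ≈ -18.90°.

-18.90°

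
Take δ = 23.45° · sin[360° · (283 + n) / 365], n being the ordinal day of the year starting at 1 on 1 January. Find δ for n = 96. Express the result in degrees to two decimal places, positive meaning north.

+5.60°

360 × (283 + 96) / 365 = 373.808°; sin(373.808°) = 0.2387.
δ = 23.45 × 0.2387 = 5.598° ≈ +5.60°.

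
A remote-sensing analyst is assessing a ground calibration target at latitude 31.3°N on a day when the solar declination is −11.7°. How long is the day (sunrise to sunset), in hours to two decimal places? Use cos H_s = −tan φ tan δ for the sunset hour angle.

The sunset hour angle satisfies cos H_s = −tan φ tan δ = 0.1259, giving H_s = 82.77°.
Day length = 2 H_s / 15° h⁻¹ = 165.54° / 15 = 11.036 h.

11.04 hours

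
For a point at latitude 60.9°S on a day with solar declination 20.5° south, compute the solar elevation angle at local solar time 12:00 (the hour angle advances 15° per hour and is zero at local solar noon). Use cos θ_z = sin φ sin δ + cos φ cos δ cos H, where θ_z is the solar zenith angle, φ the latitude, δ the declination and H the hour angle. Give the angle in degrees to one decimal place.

Hour angle H = 15° × (12 − 12) = 0.00°.
cos θ_z = sin(-60.9°) sin(-20.5°) + cos(-60.9°) cos(-20.5°) cos(0.00°) = 0.3060 + 0.4555 = 0.7615.
θ_z = arccos(0.7615) = 40.40°, so the elevation is 90° − 40.40° = 49.60°.

49.6°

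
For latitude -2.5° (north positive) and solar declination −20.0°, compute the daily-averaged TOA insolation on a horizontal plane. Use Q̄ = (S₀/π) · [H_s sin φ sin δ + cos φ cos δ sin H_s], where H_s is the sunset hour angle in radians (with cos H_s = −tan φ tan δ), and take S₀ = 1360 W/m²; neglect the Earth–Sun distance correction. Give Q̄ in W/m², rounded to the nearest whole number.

−tan φ tan δ = −(-0.0437)(-0.3640) = -0.0159; H_s = arccos(-0.0159) = 90.91°. In radians, H_s = 1.5867.
H_s sin φ sin δ = 1.5867 × -0.0436 × -0.3420 = 0.0237.
cos φ cos δ sin H_s = 0.9990 × 0.9397 × 0.9999 = 0.9387.
Q̄ = (1360/π) × (0.0237 + 0.9387) = 432.90 × 0.9624 = 416.62 W/m².

417 W/m²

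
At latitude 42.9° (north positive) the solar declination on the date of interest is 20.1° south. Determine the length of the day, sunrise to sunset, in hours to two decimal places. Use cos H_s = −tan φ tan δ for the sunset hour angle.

9.35 hours

cos H_s = −tan(42.9°) · tan(-20.1°) = 0.3401, so H_s = arccos(0.3401) = 70.12°.
Day length = 2 H_s / 15° h⁻¹ = 140.24° / 15 = 9.349 h.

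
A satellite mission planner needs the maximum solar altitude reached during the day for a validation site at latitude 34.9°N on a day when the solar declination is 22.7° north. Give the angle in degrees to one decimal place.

At local solar noon the hour angle is zero, so the elevation is 90° − |φ − δ| = 90° − |34.9° − (22.7°)| = 90° − 12.2° = 77.8°.

77.8°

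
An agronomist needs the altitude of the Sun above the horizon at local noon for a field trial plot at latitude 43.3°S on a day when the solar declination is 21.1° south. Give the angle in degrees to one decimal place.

67.8°

At local solar noon the hour angle is zero, so the elevation is 90° − |φ − δ| = 90° − |-43.3° − (-21.1°)| = 90° − 22.2° = 67.8°.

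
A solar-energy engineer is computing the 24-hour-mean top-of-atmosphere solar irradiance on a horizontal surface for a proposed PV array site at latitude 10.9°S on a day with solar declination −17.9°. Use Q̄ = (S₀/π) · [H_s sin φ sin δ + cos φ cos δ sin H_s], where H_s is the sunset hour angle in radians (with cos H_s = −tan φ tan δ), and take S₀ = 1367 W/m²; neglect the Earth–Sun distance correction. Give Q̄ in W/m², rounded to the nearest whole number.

cos H_s = −tan(-10.9°) · tan(-17.9°) = -0.0622, so H_s = arccos(-0.0622) = 93.57°. In radians, H_s = 1.6331.
H_s sin φ sin δ = 1.6331 × -0.1891 × -0.3074 = 0.0949.
cos φ cos δ sin H_s = 0.9820 × 0.9516 × 0.9981 = 0.9327.
Q̄ = (1367/π) × (0.0949 + 0.9327) = 435.13 × 1.0276 = 447.14 W/m².

447 W/m²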